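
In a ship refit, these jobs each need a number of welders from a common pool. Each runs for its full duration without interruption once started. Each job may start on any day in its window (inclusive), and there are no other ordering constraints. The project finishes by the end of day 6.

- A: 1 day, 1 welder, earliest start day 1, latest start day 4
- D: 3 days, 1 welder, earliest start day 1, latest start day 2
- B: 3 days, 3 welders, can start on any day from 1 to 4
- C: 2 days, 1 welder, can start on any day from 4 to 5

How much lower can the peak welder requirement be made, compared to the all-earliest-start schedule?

Early-start peak: d1:5  d2:4  d3:4  d4:1  d5:1  d6:0 ⇒ 5.
Leveled (A@1, D@1, B@2, C@4): d1:2  d2:4  d3:4  d4:4  d5:1  d6:0 ⇒ 4.
Reduction 5 − 4 = 1.

1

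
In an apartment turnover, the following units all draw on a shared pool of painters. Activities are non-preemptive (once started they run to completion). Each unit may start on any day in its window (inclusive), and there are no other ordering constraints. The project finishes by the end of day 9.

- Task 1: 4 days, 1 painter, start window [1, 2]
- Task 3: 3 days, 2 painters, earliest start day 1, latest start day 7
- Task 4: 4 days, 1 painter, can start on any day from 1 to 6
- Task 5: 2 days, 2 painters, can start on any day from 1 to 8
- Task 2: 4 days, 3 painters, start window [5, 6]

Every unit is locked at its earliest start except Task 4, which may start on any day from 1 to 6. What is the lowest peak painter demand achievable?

5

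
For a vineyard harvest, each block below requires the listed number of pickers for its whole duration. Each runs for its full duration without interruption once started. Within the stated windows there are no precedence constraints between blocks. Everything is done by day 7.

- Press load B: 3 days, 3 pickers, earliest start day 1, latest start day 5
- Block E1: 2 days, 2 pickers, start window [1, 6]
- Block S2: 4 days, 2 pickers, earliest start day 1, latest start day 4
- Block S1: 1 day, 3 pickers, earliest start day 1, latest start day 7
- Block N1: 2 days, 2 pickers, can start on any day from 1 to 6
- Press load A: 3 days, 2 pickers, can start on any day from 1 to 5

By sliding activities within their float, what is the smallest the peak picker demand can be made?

6

Early-start (Press load B@1, Block E1@1, Block S2@1, Block S1@1, Block N1@1, Press load A@1) gives peak 14: d1:14  d2:11  d3:7  d4:2  d5:0  d6:0  d7:0.
Shift Block S2→3, Block S1→4, Block N1→5, Press load A→5.
Schedule Press load B@1, Block E1@1, Block S2@3, Block S1@4, Block N1@5, Press load A@5: d1:5  d2:5  d3:5  d4:5  d5:6  d6:6  d7:2 — peak 6.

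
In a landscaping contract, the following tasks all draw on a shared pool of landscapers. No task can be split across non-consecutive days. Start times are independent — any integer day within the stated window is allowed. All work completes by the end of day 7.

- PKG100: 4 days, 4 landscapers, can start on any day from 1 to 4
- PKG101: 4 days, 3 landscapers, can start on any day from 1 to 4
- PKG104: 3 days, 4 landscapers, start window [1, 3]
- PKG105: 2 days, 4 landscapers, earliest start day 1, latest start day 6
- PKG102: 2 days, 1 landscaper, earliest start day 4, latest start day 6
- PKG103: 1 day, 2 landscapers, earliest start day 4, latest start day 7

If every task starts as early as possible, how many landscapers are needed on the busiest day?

Early-start schedule: PKG100@1, PKG101@1, PKG104@1, PKG105@1, PKG102@4, PKG103@4.
Load per day: day 1: 15, day 2: 15, day 3: 11, day 4: 10, day 5: 1, day 6: 0, day 7: 0.
Peak is 15.

15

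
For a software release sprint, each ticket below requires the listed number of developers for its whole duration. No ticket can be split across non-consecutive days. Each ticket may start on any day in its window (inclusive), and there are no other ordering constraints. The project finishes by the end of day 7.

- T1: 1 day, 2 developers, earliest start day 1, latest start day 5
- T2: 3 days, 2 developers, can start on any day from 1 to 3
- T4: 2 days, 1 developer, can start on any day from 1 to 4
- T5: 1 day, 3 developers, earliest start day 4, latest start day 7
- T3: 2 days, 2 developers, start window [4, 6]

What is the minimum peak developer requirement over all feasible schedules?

Early-start (T1@1, T2@1, T4@1, T5@4, T3@4) gives peak 5: d1:5  d2:3  d3:2  d4:5  d5:2  d6:0  d7:0.
Shift T2→2, T5→5, T3→6.
Schedule T1@1, T2@2, T4@1, T5@5, T3@6: d1:3  d2:3  d3:2  d4:2  d5:3  d6:2  d7:2 — peak 3.
Total developer-days = 17 over 7 days ⇒ peak ≥ ⌈17/7⌉ = 3, so 3 is optimal.

3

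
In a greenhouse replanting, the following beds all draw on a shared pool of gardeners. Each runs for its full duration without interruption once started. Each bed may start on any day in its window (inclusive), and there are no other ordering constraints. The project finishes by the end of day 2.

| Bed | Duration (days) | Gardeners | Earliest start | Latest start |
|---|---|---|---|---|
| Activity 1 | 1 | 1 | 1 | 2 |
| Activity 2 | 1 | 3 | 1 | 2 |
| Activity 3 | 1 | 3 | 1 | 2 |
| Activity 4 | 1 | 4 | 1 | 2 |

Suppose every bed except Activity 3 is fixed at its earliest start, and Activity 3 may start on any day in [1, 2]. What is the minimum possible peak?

8

Activity 3@1: d1:11  d2:0 → peak 11
Activity 3@2: d1:8  d2:3 → peak 8
Best is Activity 3@2, peak 8.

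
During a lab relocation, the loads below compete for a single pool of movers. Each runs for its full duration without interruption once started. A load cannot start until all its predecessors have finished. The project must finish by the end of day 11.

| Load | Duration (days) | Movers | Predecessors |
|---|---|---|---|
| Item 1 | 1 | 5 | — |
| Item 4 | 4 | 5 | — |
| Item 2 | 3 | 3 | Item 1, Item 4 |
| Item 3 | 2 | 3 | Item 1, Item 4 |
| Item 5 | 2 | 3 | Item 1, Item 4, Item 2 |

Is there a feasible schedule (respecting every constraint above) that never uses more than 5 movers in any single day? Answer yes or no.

no

The minimum achievable peak is 6; 5 < 6, so no feasible schedule stays within the cap.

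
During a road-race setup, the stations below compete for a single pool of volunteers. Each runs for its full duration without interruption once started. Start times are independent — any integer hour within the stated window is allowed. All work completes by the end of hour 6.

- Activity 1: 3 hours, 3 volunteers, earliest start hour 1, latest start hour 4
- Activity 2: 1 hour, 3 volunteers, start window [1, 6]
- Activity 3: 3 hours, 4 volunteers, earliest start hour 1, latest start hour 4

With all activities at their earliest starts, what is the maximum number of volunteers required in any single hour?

10

Early-start schedule: Activity 1@1, Activity 2@1, Activity 3@1.
Load per hour: hour 1: 10, hour 2: 7, hour 3: 7, hour 4: 0, hour 5: 0, hour 6: 0.
Peak is 10.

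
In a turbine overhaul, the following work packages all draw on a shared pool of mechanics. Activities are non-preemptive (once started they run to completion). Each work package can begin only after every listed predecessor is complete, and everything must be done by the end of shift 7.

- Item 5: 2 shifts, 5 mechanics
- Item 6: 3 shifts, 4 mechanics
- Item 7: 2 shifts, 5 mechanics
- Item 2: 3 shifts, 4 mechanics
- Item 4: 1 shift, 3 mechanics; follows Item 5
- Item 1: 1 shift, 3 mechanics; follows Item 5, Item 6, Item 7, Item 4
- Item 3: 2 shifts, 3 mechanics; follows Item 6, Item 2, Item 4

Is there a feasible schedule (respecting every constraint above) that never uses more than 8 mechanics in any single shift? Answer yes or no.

no

The minimum achievable peak is 9; 8 < 9, so no feasible schedule stays within the cap.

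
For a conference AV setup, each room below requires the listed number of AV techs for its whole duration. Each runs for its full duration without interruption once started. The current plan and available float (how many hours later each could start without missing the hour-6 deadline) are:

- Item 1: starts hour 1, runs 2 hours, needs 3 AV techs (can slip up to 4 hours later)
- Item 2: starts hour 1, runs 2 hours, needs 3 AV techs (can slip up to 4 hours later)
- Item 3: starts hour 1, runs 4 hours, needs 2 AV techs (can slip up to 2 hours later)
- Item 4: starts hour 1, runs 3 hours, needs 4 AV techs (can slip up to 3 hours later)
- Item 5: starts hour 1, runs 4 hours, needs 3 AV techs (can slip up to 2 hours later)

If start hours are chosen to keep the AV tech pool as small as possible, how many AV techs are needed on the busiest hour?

Early-start (Item 1@1, Item 2@1, Item 3@1, Item 4@1, Item 5@1) gives peak 15: h1:15  h2:15  h3:9  h4:5  h5:0  h6:0.
Shift Item 4→3, Item 5→3.
Schedule Item 1@1, Item 2@1, Item 3@1, Item 4@3, Item 5@3: h1:8  h2:8  h3:9  h4:9  h5:7  h6:3 — peak 9.

9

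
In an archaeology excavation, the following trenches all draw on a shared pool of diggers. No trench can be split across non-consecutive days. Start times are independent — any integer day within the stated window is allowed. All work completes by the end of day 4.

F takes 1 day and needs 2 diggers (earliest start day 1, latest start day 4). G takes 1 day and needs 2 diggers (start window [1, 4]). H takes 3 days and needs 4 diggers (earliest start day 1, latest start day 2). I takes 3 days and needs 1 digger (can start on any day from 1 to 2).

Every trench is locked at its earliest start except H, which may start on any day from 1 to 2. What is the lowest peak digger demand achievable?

5

H@1: d1:9  d2:5  d3:5  d4:0 → peak 9
H@2: d1:5  d2:5  d3:5  d4:4 → peak 5
Best is H@2, peak 5.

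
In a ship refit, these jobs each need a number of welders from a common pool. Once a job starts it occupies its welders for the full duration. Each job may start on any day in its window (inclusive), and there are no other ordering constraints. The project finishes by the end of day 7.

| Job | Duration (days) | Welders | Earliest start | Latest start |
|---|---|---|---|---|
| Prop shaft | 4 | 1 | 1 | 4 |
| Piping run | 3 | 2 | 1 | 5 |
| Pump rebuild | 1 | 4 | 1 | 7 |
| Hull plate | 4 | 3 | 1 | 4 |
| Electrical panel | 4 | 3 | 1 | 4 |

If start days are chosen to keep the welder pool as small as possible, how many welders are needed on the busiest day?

Early-start (Prop shaft@1, Piping run@1, Pump rebuild@1, Hull plate@1, Electrical panel@1) gives peak 13: d1:13  d2:9  d3:9  d4:7  d5:0  d6:0  d7:0.
Shift Hull plate→2, Electrical panel→4.
Schedule Prop shaft@1, Piping run@1, Pump rebuild@1, Hull plate@2, Electrical panel@4: d1:7  d2:6  d3:6  d4:7  d5:6  d6:3  d7:3 — peak 7.

7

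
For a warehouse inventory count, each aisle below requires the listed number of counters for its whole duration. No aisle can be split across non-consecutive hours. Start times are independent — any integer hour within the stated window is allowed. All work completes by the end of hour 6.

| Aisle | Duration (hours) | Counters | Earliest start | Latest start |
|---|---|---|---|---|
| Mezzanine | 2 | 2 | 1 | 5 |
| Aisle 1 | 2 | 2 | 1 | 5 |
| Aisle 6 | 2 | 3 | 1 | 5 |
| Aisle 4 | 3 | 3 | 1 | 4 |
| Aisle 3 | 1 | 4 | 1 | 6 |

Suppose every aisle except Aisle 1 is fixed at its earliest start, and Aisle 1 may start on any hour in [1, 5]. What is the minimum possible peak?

12

Aisle 1@1: h1:14  h2:10  h3:3  h4:0  h5:0  h6:0 → peak 14
Aisle 1@2: h1:12  h2:10  h3:5  h4:0  h5:0  h6:0 → peak 12
Aisle 1@3: h1:12  h2:8  h3:5  h4:2  h5:0  h6:0 → peak 12
Aisle 1@4: h1:12  h2:8  h3:3  h4:2  h5:2  h6:0 → peak 12
Aisle 1@5: h1:12  h2:8  h3:3  h4:0  h5:2  h6:2 → peak 12
Best is Aisle 1@2, peak 12.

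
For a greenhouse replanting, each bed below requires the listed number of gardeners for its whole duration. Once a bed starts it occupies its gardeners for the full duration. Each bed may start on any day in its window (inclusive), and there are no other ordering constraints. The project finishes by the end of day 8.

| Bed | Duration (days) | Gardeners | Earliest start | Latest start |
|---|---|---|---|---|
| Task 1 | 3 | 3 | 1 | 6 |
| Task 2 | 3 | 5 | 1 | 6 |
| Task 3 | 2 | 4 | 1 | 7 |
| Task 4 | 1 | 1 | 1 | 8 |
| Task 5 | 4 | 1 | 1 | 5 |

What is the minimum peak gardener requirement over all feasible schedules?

5

Early-start (Task 1@1, Task 2@1, Task 3@1, Task 4@1, Task 5@1) gives peak 14: d1:14  d2:13  d3:9  d4:1  d5:0  d6:0  d7:0  d8:0.
Shift Task 2→6, Task 3→4.
Schedule Task 1@1, Task 2@6, Task 3@4, Task 4@1, Task 5@1: d1:5  d2:4  d3:4  d4:5  d5:4  d6:5  d7:5  d8:5 — peak 5.
Total gardener-days = 37 over 8 days ⇒ peak ≥ ⌈37/8⌉ = 5, so 5 is optimal.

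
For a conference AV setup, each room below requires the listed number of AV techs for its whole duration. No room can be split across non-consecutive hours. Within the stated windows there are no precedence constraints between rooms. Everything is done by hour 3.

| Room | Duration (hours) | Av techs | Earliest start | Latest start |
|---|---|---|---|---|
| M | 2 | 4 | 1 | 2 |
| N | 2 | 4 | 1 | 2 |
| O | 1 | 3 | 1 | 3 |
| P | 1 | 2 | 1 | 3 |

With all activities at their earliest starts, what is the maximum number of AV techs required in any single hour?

Early-start schedule: M@1, N@1, O@1, P@1.
Load per hour: hour 1: 13, hour 2: 8, hour 3: 0.
Peak is 13.

13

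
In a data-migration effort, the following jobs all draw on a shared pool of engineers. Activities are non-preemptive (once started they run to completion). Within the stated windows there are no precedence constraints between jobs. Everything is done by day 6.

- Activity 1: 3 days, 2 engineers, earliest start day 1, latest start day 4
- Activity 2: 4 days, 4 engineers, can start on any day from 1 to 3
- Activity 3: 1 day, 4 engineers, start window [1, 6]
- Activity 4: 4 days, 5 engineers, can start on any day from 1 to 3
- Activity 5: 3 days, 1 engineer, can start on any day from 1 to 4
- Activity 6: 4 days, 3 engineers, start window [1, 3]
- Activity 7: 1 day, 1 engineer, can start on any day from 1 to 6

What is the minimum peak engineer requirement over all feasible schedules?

Early-start (Activity 1@1, Activity 2@1, Activity 3@1, Activity 4@1, Activity 5@1, Activity 6@1, Activity 7@1) gives peak 20: d1:20  d2:15  d3:15  d4:12  d5:0  d6:0.
Shift Activity 4→2, Activity 5→4.
Schedule Activity 1@1, Activity 2@1, Activity 3@1, Activity 4@2, Activity 5@4, Activity 6@1, Activity 7@1: d1:14  d2:14  d3:14  d4:13  d5:6  d6:1 — peak 14.

14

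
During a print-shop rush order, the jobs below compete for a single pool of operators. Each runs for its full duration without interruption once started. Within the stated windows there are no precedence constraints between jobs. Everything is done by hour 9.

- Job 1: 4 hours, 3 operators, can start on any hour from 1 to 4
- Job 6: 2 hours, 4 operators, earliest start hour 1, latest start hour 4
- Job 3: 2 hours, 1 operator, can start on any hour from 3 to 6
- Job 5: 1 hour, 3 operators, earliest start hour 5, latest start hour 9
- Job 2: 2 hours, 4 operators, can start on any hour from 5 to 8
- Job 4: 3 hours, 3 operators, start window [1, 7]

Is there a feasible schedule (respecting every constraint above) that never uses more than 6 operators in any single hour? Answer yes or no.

Schedule Job 1@3, Job 6@1, Job 3@3, Job 5@7, Job 2@8, Job 4@5: h1:4  h2:4  h3:4  h4:4  h5:6  h6:6  h7:6  h8:4  h9:4 — peak 6 ≤ 6.

yes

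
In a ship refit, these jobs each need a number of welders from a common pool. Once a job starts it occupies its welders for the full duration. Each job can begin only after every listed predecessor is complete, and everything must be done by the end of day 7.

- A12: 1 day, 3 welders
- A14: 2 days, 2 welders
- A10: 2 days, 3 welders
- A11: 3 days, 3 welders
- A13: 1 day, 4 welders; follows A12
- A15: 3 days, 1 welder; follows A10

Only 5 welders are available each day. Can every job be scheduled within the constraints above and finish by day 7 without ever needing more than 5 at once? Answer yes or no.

yes

Schedule A12@1, A14@1, A10@2, A11@4, A13@7, A15@4: d1:5  d2:5  d3:3  d4:4  d5:4  d6:4  d7:4 — peak 5 ≤ 5.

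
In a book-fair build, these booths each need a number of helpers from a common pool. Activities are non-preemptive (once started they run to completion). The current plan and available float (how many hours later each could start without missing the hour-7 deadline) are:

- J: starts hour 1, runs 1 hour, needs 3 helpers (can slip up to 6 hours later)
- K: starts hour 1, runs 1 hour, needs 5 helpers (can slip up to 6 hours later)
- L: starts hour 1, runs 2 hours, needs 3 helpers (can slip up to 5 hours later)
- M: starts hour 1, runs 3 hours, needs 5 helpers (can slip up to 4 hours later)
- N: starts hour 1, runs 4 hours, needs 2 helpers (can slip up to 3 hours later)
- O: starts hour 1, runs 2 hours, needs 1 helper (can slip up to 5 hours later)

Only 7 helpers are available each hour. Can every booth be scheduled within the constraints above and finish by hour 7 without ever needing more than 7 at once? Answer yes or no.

Schedule J@1, K@2, L@3, M@5, N@1, O@3: h1:5  h2:7  h3:6  h4:6  h5:5  h6:5  h7:5 — peak 7 ≤ 7.

yes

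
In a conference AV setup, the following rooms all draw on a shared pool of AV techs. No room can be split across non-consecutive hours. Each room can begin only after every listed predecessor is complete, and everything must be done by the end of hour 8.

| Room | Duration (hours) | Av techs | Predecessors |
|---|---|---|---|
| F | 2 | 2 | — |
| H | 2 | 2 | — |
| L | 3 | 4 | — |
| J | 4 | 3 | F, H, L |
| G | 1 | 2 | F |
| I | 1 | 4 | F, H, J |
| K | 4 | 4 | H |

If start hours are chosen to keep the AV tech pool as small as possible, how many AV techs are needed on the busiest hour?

8

Early-start (F@1, H@1, L@1, J@4, G@3, I@8, K@3) gives peak 10: h1:8  h2:8  h3:10  h4:7  h5:7  h6:7  h7:3  h8:4.
Shift K→4.
Schedule F@1, H@1, L@1, J@4, G@3, I@8, K@4: h1:8  h2:8  h3:6  h4:7  h5:7  h6:7  h7:7  h8:4 — peak 8.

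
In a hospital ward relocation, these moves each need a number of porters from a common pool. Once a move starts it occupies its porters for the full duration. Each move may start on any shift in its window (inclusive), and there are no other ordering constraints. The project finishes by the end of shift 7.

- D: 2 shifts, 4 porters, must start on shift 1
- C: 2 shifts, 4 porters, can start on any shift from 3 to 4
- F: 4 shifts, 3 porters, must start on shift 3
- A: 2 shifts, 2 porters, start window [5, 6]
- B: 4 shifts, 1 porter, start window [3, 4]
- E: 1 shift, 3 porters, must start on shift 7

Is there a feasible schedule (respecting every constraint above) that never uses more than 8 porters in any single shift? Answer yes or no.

yes

Schedule D@1, C@3, F@3, A@5, B@3, E@7: s1:4  s2:4  s3:8  s4:8  s5:6  s6:6  s7:3 — peak 8 ≤ 8.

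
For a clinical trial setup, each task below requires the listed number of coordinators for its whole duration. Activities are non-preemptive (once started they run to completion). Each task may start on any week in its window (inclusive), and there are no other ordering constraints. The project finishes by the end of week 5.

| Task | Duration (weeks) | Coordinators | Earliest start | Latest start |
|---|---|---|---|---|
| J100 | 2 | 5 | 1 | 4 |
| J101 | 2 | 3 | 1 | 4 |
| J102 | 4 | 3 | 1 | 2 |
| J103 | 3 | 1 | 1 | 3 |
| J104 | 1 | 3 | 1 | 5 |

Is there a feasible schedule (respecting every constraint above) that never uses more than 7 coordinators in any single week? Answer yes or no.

The minimum achievable peak is 8; 7 < 8, so no feasible schedule stays within the cap.

no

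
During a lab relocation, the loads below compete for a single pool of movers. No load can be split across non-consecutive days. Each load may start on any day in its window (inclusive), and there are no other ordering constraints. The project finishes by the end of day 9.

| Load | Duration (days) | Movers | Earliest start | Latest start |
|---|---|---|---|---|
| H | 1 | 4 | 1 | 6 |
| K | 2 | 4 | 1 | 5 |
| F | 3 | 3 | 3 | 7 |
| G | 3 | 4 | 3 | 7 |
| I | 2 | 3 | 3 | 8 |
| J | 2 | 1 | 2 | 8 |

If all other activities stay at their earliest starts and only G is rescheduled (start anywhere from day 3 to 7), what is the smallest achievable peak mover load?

G@3: d1:8  d2:5  d3:11  d4:10  d5:7  d6:0  d7:0  d8:0  d9:0 → peak 11
G@4: d1:8  d2:5  d3:7  d4:10  d5:7  d6:4  d7:0  d8:0  d9:0 → peak 10
G@5: d1:8  d2:5  d3:7  d4:6  d5:7  d6:4  d7:4  d8:0  d9:0 → peak 8
G@6: d1:8  d2:5  d3:7  d4:6  d5:3  d6:4  d7:4  d8:4  d9:0 → peak 8
G@7: d1:8  d2:5  d3:7  d4:6  d5:3  d6:0  d7:4  d8:4  d9:4 → peak 8
Best is G@5, peak 8.

8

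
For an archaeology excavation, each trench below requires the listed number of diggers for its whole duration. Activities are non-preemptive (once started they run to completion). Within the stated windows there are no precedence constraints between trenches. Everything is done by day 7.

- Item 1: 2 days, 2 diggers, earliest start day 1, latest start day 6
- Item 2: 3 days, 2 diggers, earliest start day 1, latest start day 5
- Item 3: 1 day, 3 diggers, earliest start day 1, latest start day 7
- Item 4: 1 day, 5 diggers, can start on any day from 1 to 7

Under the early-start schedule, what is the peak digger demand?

12

Early-start schedule: Item 1@1, Item 2@1, Item 3@1, Item 4@1.
Load per day: day 1: 12, day 2: 4, day 3: 2, day 4: 0, day 5: 0, day 6: 0, day 7: 0.
Peak is 12.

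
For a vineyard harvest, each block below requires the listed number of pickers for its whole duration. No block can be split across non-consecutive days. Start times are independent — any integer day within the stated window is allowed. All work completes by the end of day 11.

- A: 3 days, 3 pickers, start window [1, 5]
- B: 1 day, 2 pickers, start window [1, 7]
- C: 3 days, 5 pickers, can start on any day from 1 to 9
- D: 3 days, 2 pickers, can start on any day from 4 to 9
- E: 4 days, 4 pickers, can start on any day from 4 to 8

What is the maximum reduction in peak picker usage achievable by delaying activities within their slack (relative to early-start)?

5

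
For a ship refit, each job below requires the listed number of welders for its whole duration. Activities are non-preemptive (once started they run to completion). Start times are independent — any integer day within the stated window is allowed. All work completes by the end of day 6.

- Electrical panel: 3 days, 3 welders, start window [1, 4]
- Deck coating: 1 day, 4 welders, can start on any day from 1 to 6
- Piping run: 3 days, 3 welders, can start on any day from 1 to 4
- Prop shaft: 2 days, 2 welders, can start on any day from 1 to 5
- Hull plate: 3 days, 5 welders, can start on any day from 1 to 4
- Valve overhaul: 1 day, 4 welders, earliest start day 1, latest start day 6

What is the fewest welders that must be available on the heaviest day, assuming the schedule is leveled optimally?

9

Early-start (Electrical panel@1, Deck coating@1, Piping run@1, Prop shaft@1, Hull plate@1, Valve overhaul@1) gives peak 21: d1:21  d2:13  d3:11  d4:0  d5:0  d6:0.
Shift Piping run→2, Hull plate→4, Valve overhaul→5.
Schedule Electrical panel@1, Deck coating@1, Piping run@2, Prop shaft@1, Hull plate@4, Valve overhaul@5: d1:9  d2:8  d3:6  d4:8  d5:9  d6:5 — peak 9.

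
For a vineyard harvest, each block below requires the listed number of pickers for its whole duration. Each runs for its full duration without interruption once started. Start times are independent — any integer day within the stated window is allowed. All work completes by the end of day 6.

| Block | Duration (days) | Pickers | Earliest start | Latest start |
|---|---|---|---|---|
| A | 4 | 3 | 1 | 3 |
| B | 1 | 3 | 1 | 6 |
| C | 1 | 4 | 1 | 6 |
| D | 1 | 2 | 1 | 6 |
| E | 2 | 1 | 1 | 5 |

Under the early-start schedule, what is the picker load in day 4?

3

At early start, day 4 has: A.
Demand: 3 = 3.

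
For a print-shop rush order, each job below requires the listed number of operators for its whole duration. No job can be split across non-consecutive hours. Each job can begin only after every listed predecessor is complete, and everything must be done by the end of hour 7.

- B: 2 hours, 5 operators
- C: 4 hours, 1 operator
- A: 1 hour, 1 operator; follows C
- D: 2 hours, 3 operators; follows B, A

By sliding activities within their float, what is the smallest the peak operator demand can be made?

6

Schedule B@1, C@1, A@5, D@6: h1:6  h2:6  h3:1  h4:1  h5:1  h6:3  h7:3 — peak 6.
No arrangement of the 4 feasible schedules does better.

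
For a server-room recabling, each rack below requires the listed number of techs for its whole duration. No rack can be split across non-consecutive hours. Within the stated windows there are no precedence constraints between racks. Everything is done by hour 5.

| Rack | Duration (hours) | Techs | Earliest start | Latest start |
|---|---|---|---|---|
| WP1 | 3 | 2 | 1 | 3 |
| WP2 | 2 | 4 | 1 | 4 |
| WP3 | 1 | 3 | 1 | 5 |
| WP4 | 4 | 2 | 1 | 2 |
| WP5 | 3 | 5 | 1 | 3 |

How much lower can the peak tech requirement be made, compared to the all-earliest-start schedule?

Early-start peak: h1:16  h2:13  h3:9  h4:2  h5:0 ⇒ 16.
Leveled (WP1@1, WP2@1, WP3@1, WP4@2, WP5@3): h1:9  h2:8  h3:9  h4:7  h5:7 ⇒ 9.
Reduction 16 − 9 = 7.

7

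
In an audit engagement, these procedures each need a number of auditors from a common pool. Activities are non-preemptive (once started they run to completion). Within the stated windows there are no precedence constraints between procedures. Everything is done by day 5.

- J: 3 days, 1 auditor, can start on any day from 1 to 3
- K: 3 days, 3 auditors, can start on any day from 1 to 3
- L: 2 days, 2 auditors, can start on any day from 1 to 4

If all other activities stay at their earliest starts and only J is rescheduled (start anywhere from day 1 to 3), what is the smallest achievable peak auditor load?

5

J@1: d1:6  d2:6  d3:4  d4:0  d5:0 → peak 6
J@2: d1:5  d2:6  d3:4  d4:1  d5:0 → peak 6
J@3: d1:5  d2:5  d3:4  d4:1  d5:1 → peak 5
Best is J@3, peak 5.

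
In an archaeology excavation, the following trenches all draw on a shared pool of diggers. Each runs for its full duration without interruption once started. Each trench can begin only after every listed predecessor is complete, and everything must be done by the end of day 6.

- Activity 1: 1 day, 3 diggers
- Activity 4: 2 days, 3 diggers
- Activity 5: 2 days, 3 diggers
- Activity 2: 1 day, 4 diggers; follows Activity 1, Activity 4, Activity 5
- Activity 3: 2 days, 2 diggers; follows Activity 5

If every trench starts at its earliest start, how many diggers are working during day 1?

9

At early start, day 1 has: Activity 1, Activity 4, Activity 5.
Demand: 3 + 3 + 3 = 9.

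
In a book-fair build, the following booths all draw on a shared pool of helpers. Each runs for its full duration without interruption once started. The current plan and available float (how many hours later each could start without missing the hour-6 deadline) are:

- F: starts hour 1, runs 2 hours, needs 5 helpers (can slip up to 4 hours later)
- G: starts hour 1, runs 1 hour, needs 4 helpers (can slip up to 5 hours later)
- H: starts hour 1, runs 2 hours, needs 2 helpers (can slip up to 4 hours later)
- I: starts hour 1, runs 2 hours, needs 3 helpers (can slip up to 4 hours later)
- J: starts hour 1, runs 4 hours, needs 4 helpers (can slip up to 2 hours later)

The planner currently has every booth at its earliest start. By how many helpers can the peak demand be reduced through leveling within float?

Early-start peak: h1:18  h2:14  h3:4  h4:4  h5:0  h6:0 ⇒ 18.
Leveled (F@1, G@3, H@1, I@4, J@3): h1:7  h2:7  h3:8  h4:7  h5:7  h6:4 ⇒ 8.
Reduction 18 − 8 = 10.

10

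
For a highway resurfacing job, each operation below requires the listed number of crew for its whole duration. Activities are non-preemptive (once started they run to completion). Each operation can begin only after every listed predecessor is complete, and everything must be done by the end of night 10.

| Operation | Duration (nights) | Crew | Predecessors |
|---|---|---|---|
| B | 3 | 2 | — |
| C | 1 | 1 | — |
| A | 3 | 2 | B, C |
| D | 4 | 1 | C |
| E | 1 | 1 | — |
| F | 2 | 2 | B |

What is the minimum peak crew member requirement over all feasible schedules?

Early-start (B@1, C@1, A@4, D@2, E@1, F@4) gives peak 5: n1:4  n2:3  n3:3  n4:5  n5:5  n6:2  n7:0  n8:0  n9:0  n10:0.
Shift E→6, F→7.
Schedule B@1, C@1, A@4, D@2, E@6, F@7: n1:3  n2:3  n3:3  n4:3  n5:3  n6:3  n7:2  n8:2  n9:0  n10:0 — peak 3.
Total crew member-nights = 22 over 10 nights ⇒ peak ≥ ⌈22/10⌉ = 3, so 3 is optimal.

3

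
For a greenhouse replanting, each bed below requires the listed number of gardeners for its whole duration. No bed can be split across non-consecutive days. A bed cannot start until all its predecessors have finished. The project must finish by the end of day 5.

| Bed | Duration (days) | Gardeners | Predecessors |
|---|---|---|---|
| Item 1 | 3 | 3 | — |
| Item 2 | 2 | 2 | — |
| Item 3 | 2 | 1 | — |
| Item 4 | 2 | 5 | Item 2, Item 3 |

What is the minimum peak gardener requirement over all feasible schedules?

6

Early-start (Item 1@1, Item 2@1, Item 3@1, Item 4@3) gives peak 8: d1:6  d2:6  d3:8  d4:5  d5:0.
Shift Item 4→4.
Schedule Item 1@1, Item 2@1, Item 3@1, Item 4@4: d1:6  d2:6  d3:3  d4:5  d5:5 — peak 6.
No arrangement of the 15 feasible schedules does better.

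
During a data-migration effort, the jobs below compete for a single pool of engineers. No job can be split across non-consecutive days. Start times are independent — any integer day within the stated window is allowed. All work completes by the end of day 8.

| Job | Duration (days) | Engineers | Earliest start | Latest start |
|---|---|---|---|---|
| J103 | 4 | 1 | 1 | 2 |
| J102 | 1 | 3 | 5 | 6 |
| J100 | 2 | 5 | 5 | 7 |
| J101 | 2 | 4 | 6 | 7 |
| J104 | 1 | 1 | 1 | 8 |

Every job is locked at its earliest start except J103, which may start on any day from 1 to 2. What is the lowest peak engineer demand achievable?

9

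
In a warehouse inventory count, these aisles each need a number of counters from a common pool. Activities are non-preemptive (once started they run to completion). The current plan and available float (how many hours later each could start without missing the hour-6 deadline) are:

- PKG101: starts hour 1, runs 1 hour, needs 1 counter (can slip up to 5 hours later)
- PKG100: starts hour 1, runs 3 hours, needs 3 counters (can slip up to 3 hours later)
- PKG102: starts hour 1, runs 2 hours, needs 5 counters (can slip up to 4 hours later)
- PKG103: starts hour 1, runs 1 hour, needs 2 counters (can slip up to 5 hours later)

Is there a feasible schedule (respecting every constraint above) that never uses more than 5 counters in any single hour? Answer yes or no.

yes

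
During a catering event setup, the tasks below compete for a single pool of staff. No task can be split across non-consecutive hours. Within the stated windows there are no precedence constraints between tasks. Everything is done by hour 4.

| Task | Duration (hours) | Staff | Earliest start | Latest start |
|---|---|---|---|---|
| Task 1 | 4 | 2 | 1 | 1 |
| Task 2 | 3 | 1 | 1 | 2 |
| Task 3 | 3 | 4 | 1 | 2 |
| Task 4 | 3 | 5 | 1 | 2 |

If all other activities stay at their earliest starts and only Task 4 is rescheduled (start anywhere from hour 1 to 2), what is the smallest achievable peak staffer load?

Task 4@1: h1:12  h2:12  h3:12  h4:2 → peak 12
Task 4@2: h1:7  h2:12  h3:12  h4:7 → peak 12
Best is Task 4@1, peak 12.

12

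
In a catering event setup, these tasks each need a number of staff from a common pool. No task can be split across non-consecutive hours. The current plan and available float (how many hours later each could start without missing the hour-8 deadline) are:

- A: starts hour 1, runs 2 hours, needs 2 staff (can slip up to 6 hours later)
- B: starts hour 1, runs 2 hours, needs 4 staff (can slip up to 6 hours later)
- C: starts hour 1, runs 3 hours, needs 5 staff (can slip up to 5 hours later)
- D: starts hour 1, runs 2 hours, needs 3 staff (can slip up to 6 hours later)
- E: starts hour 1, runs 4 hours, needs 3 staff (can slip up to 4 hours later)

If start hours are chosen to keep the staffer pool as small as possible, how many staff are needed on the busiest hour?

7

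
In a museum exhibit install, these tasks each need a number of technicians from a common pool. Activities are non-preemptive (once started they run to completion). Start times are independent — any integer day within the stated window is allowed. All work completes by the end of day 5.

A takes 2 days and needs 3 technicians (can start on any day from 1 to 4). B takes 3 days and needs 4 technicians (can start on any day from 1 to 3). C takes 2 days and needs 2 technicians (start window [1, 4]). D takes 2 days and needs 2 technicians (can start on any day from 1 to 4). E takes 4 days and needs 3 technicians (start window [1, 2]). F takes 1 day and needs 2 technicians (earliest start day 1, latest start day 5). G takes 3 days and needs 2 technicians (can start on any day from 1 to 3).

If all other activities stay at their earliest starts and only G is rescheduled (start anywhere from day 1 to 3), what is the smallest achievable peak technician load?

16

G@1: d1:18  d2:16  d3:9  d4:3  d5:0 → peak 18
G@2: d1:16  d2:16  d3:9  d4:5  d5:0 → peak 16
G@3: d1:16  d2:14  d3:9  d4:5  d5:2 → peak 16
Best is G@2, peak 16.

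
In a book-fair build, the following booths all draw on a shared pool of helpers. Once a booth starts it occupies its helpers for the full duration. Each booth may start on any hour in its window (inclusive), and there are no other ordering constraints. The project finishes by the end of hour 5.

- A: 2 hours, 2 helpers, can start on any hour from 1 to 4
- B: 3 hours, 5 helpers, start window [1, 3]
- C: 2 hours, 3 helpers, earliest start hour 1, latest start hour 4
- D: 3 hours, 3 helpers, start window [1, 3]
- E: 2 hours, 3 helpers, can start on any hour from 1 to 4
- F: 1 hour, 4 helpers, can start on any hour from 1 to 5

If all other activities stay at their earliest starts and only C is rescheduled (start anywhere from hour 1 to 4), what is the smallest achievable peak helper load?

C@1: h1:20  h2:16  h3:8  h4:0  h5:0 → peak 20
C@2: h1:17  h2:16  h3:11  h4:0  h5:0 → peak 17
C@3: h1:17  h2:13  h3:11  h4:3  h5:0 → peak 17
C@4: h1:17  h2:13  h3:8  h4:3  h5:3 → peak 17
Best is C@2, peak 17.

17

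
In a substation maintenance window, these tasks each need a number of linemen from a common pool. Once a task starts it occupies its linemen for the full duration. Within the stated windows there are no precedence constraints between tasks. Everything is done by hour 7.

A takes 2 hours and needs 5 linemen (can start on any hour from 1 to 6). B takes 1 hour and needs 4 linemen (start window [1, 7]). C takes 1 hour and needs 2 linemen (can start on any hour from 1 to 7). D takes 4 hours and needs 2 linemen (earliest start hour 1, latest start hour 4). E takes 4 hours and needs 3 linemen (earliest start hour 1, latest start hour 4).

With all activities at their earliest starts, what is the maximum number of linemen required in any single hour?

16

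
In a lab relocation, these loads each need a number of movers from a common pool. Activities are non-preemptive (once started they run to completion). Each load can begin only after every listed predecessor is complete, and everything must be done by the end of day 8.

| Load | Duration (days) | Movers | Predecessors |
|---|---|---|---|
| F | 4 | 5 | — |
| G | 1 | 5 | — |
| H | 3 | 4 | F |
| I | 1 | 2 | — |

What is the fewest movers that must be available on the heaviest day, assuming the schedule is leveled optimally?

6

Early-start (F@1, G@1, H@5, I@1) gives peak 12: d1:12  d2:5  d3:5  d4:5  d5:4  d6:4  d7:4  d8:0.
Shift G→5, H→6, I→6.
Schedule F@1, G@5, H@6, I@6: d1:5  d2:5  d3:5  d4:5  d5:5  d6:6  d7:4  d8:4 — peak 6.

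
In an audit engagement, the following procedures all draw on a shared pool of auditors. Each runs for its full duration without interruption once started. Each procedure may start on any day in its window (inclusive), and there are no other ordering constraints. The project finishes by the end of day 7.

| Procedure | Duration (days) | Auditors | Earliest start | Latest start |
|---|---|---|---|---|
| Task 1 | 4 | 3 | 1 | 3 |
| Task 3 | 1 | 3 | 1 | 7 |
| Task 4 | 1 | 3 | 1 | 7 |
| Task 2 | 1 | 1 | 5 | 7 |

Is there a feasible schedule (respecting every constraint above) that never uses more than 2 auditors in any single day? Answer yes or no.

Total auditor-days = 19; over 7 days the average is 19/7 > 2, so some day must exceed 2.

no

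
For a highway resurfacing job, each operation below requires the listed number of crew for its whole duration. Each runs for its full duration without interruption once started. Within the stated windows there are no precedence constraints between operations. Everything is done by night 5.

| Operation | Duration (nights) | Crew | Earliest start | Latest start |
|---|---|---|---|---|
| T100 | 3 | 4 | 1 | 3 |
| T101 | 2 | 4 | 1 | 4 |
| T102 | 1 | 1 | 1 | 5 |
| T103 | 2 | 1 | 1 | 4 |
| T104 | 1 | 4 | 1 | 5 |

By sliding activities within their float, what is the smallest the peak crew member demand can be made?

Early-start (T100@1, T101@1, T102@1, T103@1, T104@1) gives peak 14: n1:14  n2:9  n3:4  n4:0  n5:0.
Shift T102→3, T103→3, T104→4.
Schedule T100@1, T101@1, T102@3, T103@3, T104@4: n1:8  n2:8  n3:6  n4:5  n5:0 — peak 8.

8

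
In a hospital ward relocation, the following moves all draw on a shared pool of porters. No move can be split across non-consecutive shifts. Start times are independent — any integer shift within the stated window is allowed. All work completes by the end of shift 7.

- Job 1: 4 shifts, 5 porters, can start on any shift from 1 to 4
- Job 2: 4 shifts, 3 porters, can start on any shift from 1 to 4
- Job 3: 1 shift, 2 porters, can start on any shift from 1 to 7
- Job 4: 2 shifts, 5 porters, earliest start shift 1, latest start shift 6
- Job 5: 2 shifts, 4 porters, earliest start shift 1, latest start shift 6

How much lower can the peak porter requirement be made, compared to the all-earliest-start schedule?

Early-start peak: s1:19  s2:17  s3:8  s4:8  s5:0  s6:0  s7:0 ⇒ 19.
Leveled (Job 1@1, Job 2@1, Job 3@5, Job 4@5, Job 5@6): s1:8  s2:8  s3:8  s4:8  s5:7  s6:9  s7:4 ⇒ 9.
Reduction 19 − 9 = 10.

10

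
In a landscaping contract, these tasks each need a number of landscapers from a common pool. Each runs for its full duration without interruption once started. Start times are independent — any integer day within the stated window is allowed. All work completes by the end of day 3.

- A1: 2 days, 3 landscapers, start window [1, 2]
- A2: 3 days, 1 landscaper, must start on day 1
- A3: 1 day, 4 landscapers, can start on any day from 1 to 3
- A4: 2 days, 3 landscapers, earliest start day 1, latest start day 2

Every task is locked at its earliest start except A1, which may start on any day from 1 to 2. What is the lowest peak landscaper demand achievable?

8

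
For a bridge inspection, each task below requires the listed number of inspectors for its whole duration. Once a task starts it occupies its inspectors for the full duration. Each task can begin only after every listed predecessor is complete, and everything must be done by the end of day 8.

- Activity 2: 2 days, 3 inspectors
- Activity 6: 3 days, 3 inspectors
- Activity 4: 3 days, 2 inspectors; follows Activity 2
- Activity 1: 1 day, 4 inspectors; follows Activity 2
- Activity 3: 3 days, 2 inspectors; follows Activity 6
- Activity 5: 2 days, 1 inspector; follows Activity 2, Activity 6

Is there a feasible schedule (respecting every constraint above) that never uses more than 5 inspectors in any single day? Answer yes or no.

no

The minimum achievable peak is 6; 5 < 6, so no feasible schedule stays within the cap.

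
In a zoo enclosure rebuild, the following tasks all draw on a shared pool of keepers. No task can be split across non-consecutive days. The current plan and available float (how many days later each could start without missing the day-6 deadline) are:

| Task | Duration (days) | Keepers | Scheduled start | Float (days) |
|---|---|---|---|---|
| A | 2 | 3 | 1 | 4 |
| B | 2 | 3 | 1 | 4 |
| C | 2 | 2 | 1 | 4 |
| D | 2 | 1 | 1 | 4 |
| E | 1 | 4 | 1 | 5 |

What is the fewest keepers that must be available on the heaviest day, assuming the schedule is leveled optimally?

Early-start (A@1, B@1, C@1, D@1, E@1) gives peak 13: d1:13  d2:9  d3:0  d4:0  d5:0  d6:0.
Shift B→3, D→3, E→5.
Schedule A@1, B@3, C@1, D@3, E@5: d1:5  d2:5  d3:4  d4:4  d5:4  d6:0 — peak 5.

5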